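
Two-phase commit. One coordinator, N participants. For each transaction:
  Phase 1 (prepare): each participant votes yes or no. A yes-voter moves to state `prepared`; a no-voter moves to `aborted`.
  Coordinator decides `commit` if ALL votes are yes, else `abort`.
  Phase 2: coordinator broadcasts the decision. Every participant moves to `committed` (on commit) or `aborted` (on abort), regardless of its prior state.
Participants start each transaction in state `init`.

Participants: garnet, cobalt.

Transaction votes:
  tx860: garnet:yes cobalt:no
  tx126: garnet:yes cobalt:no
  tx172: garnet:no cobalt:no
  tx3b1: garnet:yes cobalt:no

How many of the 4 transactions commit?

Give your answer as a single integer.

tx860: no from cobalt -> abort (commits=0)
tx126: no from cobalt -> abort (commits=0)
tx172: no from garnet, cobalt -> abort (commits=0)
tx3b1: no from cobalt -> abort (commits=0)

Answer: 0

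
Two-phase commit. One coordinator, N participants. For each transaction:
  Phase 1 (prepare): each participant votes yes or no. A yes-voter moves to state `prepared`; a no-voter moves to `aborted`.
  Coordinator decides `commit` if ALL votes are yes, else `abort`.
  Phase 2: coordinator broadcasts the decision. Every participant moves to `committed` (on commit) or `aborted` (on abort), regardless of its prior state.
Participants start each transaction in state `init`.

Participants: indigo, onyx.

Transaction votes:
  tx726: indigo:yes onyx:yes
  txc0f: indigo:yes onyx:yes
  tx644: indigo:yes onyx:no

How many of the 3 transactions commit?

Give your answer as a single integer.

tx726: all yes -> commit (commits=1)
txc0f: all yes -> commit (commits=2)
tx644: no from onyx -> abort (commits=2)

Answer: 2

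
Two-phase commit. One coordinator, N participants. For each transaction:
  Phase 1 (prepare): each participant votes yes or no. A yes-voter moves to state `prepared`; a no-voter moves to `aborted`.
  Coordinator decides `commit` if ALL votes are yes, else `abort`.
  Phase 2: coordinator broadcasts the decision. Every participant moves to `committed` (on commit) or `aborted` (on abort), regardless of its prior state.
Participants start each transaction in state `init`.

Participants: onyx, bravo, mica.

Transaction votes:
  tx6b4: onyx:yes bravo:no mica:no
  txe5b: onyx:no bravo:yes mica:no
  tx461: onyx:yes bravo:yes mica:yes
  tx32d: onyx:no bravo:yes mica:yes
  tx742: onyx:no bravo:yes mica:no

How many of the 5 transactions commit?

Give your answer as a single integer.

Answer: 1

Derivation:
tx6b4: no from bravo, mica -> abort (commits=0)
txe5b: no from onyx, mica -> abort (commits=0)
tx461: all yes -> commit (commits=1)
tx32d: no from onyx -> abort (commits=1)
tx742: no from onyx, mica -> abort (commits=1)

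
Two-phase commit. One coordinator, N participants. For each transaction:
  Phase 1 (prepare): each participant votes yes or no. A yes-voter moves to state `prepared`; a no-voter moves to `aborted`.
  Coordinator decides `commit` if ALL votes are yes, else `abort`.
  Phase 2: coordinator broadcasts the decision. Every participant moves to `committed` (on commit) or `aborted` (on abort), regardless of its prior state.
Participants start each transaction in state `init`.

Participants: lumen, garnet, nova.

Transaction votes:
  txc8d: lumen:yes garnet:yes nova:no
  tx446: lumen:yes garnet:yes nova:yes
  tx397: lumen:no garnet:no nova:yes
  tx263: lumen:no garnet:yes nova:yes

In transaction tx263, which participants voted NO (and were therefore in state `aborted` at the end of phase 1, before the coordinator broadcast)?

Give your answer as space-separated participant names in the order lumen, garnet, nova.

Txn tx263 phase 1: lumen no -> aborted; garnet yes -> prepared; nova yes -> prepared

Answer: lumen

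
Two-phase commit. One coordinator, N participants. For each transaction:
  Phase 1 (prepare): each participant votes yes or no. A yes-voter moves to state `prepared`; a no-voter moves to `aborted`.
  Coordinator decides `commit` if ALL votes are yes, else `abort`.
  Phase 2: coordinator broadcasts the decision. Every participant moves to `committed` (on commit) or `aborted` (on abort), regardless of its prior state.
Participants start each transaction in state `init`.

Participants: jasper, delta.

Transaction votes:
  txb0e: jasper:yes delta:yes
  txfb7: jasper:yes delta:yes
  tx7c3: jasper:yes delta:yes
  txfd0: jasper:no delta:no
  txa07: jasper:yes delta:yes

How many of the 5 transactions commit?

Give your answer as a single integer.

txb0e: all yes -> commit (commits=1)
txfb7: all yes -> commit (commits=2)
tx7c3: all yes -> commit (commits=3)
txfd0: no from jasper, delta -> abort (commits=3)
txa07: all yes -> commit (commits=4)

Answer: 4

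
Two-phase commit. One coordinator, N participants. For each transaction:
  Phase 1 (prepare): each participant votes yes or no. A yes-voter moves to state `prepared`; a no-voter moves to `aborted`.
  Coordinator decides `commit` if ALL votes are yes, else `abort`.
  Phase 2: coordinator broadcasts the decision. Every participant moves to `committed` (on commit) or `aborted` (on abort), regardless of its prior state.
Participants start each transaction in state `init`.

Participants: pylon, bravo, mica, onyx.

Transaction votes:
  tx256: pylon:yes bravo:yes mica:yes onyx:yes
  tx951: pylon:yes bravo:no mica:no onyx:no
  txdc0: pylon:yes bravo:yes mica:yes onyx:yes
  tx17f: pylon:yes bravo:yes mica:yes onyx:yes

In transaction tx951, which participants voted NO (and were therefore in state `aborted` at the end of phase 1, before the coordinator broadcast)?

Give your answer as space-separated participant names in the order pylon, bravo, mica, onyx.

Answer: bravo mica onyx

Derivation:
Txn tx951 phase 1: pylon yes -> prepared; bravo no -> aborted; mica no -> aborted; onyx no -> aborted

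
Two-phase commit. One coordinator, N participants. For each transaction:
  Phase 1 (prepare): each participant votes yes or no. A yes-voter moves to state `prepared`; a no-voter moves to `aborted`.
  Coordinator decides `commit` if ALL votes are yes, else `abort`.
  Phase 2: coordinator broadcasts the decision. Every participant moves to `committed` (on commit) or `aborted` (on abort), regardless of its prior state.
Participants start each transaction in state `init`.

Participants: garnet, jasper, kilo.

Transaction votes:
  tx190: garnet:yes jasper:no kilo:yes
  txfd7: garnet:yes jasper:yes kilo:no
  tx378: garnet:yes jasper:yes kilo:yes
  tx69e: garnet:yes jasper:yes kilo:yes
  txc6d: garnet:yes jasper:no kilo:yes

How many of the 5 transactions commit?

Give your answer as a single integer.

tx190: no from jasper -> abort (commits=0)
txfd7: no from kilo -> abort (commits=0)
tx378: all yes -> commit (commits=1)
tx69e: all yes -> commit (commits=2)
txc6d: no from jasper -> abort (commits=2)

Answer: 2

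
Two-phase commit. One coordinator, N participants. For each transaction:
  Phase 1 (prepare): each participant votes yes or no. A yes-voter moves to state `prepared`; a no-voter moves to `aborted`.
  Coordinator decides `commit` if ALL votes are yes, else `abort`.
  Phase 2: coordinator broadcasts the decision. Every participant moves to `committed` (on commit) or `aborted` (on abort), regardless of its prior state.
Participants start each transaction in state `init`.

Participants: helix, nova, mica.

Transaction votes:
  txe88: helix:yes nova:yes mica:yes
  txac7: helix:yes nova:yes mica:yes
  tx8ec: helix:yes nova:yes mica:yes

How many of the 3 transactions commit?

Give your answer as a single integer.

Answer: 3

Derivation:
txe88: all yes -> commit (commits=1)
txac7: all yes -> commit (commits=2)
tx8ec: all yes -> commit (commits=3)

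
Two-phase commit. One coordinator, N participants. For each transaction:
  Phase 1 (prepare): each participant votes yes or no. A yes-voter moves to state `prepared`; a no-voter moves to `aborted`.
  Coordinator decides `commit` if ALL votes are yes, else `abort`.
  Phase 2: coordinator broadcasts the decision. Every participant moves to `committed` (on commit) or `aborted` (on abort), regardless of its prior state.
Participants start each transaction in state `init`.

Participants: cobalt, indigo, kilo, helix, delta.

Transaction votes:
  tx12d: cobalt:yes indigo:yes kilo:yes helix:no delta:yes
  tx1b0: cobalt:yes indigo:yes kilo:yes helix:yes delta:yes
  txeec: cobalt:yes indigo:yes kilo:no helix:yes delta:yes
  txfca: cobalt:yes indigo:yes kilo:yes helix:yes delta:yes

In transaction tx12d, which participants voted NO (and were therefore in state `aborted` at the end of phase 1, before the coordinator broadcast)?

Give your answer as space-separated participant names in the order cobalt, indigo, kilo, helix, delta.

Txn tx12d phase 1: cobalt yes -> prepared; indigo yes -> prepared; kilo yes -> prepared; helix no -> aborted; delta yes -> prepared

Answer: helix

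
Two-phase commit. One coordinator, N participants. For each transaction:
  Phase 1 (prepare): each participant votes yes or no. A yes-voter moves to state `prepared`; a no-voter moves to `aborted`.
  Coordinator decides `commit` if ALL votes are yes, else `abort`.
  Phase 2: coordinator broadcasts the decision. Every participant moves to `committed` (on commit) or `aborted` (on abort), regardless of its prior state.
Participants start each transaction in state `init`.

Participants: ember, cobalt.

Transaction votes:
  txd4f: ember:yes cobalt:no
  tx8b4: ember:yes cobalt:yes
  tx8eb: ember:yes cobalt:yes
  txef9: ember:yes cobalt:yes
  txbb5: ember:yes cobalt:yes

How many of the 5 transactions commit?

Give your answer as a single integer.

Answer: 4

Derivation:
txd4f: no from cobalt -> abort (commits=0)
tx8b4: all yes -> commit (commits=1)
tx8eb: all yes -> commit (commits=2)
txef9: all yes -> commit (commits=3)
txbb5: all yes -> commit (commits=4)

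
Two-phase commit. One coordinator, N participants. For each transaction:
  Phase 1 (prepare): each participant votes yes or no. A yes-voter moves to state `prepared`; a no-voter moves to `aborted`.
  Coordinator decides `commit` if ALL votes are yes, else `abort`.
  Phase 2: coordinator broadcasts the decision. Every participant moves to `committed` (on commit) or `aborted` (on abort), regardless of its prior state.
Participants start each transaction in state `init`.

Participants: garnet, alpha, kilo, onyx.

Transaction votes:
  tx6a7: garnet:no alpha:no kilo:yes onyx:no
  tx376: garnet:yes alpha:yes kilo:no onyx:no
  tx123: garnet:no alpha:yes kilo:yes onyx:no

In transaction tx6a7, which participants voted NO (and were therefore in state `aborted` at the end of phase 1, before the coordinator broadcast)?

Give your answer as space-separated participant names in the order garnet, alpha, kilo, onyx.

Txn tx6a7 phase 1: garnet no -> aborted; alpha no -> aborted; kilo yes -> prepared; onyx no -> aborted

Answer: garnet alpha onyx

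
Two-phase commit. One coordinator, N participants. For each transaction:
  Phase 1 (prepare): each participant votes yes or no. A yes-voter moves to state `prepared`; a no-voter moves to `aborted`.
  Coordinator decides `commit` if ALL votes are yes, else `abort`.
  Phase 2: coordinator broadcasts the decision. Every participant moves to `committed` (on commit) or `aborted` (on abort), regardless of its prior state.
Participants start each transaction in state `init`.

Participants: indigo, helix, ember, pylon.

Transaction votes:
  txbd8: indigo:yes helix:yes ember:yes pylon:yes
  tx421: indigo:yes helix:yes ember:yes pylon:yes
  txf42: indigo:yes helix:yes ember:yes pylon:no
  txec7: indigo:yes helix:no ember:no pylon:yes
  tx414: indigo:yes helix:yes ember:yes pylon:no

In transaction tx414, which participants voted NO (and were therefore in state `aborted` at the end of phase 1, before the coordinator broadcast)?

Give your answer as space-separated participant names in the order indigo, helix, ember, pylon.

Answer: pylon

Derivation:
Txn tx414 phase 1: indigo yes -> prepared; helix yes -> prepared; ember yes -> prepared; pylon no -> aborted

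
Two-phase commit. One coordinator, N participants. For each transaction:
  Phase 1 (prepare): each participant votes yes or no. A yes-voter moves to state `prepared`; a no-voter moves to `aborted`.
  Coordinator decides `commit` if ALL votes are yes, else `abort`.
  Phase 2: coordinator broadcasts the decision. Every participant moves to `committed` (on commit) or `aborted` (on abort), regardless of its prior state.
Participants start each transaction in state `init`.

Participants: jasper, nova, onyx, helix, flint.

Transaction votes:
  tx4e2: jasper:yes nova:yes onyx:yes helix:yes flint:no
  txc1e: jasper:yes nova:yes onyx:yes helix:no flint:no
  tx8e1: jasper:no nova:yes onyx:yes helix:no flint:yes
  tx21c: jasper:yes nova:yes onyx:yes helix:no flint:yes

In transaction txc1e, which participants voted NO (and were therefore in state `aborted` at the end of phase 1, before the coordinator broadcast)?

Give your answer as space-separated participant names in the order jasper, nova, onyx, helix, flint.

Answer: helix flint

Derivation:
Txn txc1e phase 1: jasper yes -> prepared; nova yes -> prepared; onyx yes -> prepared; helix no -> aborted; flint no -> aborted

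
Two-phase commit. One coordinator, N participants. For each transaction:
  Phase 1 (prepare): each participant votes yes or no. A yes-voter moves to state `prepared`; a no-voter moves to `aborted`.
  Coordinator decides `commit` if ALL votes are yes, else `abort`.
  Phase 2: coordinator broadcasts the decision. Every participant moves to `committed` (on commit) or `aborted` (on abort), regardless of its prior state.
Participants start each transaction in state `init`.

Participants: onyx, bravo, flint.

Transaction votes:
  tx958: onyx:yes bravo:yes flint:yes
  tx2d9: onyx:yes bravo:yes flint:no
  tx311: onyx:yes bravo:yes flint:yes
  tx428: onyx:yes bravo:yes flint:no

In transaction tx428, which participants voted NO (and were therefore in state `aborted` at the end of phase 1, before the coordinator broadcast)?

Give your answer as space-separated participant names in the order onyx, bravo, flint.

Answer: flint

Derivation:
Txn tx428 phase 1: onyx yes -> prepared; bravo yes -> prepared; flint no -> aborted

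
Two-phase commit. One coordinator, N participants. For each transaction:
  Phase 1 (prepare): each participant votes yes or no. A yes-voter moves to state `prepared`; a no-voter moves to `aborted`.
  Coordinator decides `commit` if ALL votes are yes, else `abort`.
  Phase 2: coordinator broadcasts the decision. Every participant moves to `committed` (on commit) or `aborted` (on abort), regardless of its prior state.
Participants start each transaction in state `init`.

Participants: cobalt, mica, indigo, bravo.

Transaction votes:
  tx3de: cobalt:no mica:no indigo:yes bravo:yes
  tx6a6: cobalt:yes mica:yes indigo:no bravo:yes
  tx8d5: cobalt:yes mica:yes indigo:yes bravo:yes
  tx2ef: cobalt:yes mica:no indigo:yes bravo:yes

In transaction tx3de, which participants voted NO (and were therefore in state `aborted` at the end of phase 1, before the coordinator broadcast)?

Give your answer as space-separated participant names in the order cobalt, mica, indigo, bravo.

Txn tx3de phase 1: cobalt no -> aborted; mica no -> aborted; indigo yes -> prepared; bravo yes -> prepared

Answer: cobalt mica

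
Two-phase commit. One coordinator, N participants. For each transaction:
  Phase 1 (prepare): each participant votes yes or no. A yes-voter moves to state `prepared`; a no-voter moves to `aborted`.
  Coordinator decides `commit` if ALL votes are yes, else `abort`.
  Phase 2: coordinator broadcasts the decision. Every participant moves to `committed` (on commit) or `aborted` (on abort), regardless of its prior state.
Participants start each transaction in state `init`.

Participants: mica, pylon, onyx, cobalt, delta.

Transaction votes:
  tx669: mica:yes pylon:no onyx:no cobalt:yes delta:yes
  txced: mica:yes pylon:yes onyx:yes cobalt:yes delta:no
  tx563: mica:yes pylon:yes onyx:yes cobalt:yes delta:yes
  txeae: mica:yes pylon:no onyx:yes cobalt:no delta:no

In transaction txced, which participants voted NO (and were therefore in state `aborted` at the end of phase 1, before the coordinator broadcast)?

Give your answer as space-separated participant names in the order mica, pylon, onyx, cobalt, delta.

Txn txced phase 1: mica yes -> prepared; pylon yes -> prepared; onyx yes -> prepared; cobalt yes -> prepared; delta no -> aborted

Answer: delta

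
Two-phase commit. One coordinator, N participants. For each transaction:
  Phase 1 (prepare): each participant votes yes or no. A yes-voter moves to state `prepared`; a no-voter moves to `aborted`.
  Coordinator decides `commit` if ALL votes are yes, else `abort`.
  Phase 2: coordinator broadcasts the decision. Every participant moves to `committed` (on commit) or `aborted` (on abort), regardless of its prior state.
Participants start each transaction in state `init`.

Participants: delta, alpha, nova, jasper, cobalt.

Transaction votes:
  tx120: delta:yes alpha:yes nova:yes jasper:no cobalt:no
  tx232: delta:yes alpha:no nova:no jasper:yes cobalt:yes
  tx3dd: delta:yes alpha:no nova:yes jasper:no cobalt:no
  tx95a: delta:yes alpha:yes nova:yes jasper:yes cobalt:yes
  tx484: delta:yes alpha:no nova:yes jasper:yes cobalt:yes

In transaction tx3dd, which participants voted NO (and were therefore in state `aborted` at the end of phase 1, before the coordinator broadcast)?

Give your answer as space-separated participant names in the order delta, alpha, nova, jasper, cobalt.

Txn tx3dd phase 1: delta yes -> prepared; alpha no -> aborted; nova yes -> prepared; jasper no -> aborted; cobalt no -> aborted

Answer: alpha jasper cobalt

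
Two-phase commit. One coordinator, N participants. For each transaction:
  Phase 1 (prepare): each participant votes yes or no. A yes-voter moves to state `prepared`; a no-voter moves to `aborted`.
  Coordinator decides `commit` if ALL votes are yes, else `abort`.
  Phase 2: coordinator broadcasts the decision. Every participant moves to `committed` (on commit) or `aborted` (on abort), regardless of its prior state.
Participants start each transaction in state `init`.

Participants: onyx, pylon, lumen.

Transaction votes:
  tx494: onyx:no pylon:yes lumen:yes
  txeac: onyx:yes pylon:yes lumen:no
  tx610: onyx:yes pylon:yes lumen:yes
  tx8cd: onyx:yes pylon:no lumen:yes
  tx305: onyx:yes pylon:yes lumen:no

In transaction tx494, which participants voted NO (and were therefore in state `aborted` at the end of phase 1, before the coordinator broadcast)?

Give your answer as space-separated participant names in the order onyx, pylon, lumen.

Txn tx494 phase 1: onyx no -> aborted; pylon yes -> prepared; lumen yes -> prepared

Answer: onyx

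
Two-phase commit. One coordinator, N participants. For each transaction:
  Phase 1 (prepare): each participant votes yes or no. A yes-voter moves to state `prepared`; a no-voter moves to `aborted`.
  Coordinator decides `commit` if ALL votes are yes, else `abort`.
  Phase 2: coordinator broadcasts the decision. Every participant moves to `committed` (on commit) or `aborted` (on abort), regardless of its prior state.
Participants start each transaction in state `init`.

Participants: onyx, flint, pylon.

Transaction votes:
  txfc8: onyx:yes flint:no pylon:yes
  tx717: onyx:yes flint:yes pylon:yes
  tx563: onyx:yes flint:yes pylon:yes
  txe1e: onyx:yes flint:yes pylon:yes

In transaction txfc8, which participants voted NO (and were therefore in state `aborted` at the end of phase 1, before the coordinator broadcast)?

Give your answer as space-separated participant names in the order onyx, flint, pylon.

Txn txfc8 phase 1: onyx yes -> prepared; flint no -> aborted; pylon yes -> prepared

Answer: flint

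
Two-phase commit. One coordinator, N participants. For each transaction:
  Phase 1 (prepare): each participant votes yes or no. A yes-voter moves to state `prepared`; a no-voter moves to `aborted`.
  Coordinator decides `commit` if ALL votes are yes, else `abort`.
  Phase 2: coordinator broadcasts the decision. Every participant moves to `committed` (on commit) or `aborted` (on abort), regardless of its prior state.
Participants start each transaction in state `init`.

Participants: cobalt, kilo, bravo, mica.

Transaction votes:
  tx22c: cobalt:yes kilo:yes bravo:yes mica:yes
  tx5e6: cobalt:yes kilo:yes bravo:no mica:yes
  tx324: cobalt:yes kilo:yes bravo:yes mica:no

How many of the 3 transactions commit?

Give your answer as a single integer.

Answer: 1

Derivation:
tx22c: all yes -> commit (commits=1)
tx5e6: no from bravo -> abort (commits=1)
tx324: no from mica -> abort (commits=1)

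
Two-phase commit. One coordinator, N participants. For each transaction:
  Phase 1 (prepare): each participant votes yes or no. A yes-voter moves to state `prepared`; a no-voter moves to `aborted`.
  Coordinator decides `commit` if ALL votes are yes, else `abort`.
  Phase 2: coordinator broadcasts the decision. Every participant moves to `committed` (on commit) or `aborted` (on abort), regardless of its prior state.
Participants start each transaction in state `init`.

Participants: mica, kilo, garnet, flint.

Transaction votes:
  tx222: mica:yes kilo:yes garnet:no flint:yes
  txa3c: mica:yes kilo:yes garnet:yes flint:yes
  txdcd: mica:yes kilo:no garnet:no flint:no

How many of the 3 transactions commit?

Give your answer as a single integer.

Answer: 1

Derivation:
tx222: no from garnet -> abort (commits=0)
txa3c: all yes -> commit (commits=1)
txdcd: no from kilo, garnet, flint -> abort (commits=1)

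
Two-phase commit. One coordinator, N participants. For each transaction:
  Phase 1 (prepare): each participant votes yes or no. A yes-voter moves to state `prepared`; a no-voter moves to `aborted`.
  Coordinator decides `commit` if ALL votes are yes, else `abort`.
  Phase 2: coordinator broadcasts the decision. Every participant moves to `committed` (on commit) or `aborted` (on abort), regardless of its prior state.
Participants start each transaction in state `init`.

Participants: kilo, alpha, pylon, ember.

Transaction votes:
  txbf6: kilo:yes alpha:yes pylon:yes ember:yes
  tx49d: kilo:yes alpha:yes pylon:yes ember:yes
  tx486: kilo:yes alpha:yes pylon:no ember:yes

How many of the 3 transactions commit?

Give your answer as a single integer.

Answer: 2

Derivation:
txbf6: all yes -> commit (commits=1)
tx49d: all yes -> commit (commits=2)
tx486: no from pylon -> abort (commits=2)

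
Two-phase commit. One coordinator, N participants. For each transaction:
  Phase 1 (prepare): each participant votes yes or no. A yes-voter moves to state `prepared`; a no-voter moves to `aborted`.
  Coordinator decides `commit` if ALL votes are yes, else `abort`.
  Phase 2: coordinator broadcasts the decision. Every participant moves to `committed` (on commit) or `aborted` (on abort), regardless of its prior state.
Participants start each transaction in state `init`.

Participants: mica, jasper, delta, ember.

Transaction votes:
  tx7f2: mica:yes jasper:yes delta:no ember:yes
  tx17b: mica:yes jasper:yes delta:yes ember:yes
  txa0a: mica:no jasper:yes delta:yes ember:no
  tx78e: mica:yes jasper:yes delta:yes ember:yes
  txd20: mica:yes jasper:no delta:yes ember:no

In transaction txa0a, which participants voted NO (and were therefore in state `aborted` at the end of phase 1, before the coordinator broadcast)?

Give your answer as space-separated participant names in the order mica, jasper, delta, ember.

Txn txa0a phase 1: mica no -> aborted; jasper yes -> prepared; delta yes -> prepared; ember no -> aborted

Answer: mica ember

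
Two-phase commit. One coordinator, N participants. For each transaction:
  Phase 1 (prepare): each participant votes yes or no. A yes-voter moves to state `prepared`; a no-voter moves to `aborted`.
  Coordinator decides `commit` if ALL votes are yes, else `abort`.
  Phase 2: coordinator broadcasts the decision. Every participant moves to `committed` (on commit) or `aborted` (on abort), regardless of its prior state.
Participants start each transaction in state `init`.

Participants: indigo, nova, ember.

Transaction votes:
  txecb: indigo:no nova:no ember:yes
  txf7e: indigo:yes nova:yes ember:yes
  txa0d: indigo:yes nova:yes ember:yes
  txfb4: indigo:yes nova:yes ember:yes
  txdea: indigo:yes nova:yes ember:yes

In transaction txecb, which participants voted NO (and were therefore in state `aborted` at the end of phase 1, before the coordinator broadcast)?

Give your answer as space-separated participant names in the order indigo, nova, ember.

Answer: indigo nova

Derivation:
Txn txecb phase 1: indigo no -> aborted; nova no -> aborted; ember yes -> prepared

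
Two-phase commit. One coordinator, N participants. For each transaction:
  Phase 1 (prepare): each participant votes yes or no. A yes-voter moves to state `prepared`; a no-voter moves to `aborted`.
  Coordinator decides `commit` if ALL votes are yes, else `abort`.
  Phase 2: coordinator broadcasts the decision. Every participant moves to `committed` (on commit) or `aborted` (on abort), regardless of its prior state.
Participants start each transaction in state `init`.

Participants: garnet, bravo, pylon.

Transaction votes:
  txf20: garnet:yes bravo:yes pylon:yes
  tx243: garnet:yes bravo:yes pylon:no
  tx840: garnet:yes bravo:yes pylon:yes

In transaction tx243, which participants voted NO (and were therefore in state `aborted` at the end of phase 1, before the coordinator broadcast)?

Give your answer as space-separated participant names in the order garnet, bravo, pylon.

Txn tx243 phase 1: garnet yes -> prepared; bravo yes -> prepared; pylon no -> aborted

Answer: pylon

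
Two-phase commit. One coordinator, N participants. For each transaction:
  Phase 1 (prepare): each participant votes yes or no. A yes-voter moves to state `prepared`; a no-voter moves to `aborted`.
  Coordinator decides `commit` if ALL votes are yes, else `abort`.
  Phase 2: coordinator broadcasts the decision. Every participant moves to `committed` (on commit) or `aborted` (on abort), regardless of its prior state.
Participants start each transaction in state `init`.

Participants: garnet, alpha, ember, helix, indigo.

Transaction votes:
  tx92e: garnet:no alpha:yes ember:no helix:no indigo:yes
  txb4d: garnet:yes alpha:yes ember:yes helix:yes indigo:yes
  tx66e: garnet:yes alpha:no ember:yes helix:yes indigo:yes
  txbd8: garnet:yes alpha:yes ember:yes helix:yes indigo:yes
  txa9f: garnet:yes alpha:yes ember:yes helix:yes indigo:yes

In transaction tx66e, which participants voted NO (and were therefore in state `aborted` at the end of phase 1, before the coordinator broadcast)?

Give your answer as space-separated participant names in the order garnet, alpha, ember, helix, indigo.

Answer: alpha

Derivation:
Txn tx66e phase 1: garnet yes -> prepared; alpha no -> aborted; ember yes -> prepared; helix yes -> prepared; indigo yes -> prepared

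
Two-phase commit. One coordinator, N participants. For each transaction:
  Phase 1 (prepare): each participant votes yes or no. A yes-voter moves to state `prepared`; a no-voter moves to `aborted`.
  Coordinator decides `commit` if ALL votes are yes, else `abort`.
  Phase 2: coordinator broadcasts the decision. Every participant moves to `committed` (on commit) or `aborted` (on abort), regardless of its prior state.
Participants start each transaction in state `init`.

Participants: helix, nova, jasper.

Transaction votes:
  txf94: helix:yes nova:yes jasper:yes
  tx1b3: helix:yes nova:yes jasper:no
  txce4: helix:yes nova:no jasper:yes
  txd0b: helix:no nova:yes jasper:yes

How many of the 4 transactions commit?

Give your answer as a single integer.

Answer: 1

Derivation:
txf94: all yes -> commit (commits=1)
tx1b3: no from jasper -> abort (commits=1)
txce4: no from nova -> abort (commits=1)
txd0b: no from helix -> abort (commits=1)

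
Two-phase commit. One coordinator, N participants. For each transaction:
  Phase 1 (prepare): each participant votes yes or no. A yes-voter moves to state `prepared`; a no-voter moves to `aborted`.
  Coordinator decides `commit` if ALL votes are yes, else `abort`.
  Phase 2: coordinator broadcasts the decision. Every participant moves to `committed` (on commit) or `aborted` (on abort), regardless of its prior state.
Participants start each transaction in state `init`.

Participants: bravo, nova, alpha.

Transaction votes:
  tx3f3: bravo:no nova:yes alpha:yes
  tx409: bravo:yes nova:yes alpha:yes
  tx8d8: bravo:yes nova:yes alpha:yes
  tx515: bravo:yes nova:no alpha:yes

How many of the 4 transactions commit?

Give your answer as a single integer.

tx3f3: no from bravo -> abort (commits=0)
tx409: all yes -> commit (commits=1)
tx8d8: all yes -> commit (commits=2)
tx515: no from nova -> abort (commits=2)

Answer: 2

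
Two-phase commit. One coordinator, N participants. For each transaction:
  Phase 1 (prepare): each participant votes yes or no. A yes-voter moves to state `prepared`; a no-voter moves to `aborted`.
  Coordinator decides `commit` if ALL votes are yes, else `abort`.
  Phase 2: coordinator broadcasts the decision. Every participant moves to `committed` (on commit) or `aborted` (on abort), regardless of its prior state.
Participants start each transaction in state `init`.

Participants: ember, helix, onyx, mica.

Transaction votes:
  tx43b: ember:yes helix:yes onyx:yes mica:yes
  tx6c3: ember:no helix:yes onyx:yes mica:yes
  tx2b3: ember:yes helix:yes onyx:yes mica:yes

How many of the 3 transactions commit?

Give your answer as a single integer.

tx43b: all yes -> commit (commits=1)
tx6c3: no from ember -> abort (commits=1)
tx2b3: all yes -> commit (commits=2)

Answer: 2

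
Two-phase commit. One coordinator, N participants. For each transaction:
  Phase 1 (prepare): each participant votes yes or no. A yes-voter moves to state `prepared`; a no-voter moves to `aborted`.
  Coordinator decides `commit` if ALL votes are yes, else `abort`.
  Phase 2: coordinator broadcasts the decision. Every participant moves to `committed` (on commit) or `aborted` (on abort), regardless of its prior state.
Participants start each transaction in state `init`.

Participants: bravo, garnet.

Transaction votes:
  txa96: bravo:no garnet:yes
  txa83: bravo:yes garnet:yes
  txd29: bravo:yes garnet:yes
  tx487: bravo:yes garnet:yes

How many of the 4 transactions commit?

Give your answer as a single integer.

Answer: 3

Derivation:
txa96: no from bravo -> abort (commits=0)
txa83: all yes -> commit (commits=1)
txd29: all yes -> commit (commits=2)
tx487: all yes -> commit (commits=3)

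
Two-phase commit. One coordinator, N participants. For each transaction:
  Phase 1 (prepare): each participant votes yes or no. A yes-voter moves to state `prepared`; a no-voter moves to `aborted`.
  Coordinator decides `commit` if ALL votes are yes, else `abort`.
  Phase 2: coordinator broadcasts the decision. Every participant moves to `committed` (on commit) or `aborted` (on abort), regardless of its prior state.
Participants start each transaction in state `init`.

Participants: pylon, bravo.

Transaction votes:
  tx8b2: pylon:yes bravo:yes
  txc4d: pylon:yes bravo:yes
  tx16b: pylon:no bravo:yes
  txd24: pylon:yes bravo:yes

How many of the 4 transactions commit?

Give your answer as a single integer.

tx8b2: all yes -> commit (commits=1)
txc4d: all yes -> commit (commits=2)
tx16b: no from pylon -> abort (commits=2)
txd24: all yes -> commit (commits=3)

Answer: 3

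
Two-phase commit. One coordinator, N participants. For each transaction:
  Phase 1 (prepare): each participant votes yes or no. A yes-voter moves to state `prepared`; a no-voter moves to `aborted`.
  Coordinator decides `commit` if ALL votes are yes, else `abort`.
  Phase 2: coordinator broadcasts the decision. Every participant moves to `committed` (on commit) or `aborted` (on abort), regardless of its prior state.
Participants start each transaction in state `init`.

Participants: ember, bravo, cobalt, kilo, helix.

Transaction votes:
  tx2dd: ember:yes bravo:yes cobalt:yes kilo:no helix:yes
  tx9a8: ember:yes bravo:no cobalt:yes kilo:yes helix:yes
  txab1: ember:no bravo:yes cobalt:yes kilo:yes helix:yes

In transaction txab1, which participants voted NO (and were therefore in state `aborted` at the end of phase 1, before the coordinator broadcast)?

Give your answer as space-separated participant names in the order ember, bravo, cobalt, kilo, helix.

Txn txab1 phase 1: ember no -> aborted; bravo yes -> prepared; cobalt yes -> prepared; kilo yes -> prepared; helix yes -> prepared

Answer: ember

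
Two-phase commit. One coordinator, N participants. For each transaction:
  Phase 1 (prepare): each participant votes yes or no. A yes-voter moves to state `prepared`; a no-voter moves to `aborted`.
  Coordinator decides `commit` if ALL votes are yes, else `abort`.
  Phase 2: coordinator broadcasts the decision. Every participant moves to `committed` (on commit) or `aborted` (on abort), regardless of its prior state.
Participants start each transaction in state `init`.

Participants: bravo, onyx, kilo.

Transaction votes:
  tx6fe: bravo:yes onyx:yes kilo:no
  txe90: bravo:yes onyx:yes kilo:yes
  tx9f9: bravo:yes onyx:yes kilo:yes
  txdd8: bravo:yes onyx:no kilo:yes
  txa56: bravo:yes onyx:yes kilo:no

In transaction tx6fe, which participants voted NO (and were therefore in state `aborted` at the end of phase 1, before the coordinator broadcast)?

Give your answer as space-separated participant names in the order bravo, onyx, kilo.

Answer: kilo

Derivation:
Txn tx6fe phase 1: bravo yes -> prepared; onyx yes -> prepared; kilo no -> aborted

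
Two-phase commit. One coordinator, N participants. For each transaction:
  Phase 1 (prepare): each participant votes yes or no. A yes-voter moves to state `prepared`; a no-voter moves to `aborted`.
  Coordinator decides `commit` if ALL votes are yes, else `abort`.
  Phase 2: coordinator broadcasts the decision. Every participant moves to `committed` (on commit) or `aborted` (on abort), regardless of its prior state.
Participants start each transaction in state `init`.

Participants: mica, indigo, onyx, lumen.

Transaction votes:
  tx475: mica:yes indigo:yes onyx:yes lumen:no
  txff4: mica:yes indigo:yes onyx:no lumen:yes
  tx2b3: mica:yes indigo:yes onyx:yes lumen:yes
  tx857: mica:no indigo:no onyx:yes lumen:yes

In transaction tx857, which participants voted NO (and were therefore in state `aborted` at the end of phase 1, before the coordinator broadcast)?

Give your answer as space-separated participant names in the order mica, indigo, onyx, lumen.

Answer: mica indigo

Derivation:
Txn tx857 phase 1: mica no -> aborted; indigo no -> aborted; onyx yes -> prepared; lumen yes -> prepared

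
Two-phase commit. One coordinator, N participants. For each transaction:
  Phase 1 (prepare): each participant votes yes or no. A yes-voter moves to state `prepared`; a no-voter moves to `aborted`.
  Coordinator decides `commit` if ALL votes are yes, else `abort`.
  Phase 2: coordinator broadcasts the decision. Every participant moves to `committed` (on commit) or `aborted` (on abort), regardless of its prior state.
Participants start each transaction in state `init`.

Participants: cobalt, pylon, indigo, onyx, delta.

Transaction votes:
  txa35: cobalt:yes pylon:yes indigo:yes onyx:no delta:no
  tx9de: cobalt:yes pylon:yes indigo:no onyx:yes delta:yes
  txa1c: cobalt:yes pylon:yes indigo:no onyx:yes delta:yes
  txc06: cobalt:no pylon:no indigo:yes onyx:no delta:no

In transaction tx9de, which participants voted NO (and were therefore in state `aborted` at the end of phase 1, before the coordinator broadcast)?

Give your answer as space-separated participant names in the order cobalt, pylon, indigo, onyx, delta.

Answer: indigo

Derivation:
Txn tx9de phase 1: cobalt yes -> prepared; pylon yes -> prepared; indigo no -> aborted; onyx yes -> prepared; delta yes -> prepared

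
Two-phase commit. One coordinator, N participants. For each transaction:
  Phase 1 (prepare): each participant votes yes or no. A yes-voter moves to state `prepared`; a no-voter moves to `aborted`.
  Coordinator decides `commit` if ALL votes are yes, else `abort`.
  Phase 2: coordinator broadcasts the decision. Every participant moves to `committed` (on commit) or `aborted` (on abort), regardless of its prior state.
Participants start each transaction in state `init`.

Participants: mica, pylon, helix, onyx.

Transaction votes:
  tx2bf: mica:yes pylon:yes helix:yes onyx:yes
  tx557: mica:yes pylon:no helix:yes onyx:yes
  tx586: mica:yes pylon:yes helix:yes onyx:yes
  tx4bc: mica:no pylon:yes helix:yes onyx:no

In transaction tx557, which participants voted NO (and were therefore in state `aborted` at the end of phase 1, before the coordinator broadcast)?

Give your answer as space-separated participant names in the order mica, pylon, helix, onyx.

Txn tx557 phase 1: mica yes -> prepared; pylon no -> aborted; helix yes -> prepared; onyx yes -> prepared

Answer: pylon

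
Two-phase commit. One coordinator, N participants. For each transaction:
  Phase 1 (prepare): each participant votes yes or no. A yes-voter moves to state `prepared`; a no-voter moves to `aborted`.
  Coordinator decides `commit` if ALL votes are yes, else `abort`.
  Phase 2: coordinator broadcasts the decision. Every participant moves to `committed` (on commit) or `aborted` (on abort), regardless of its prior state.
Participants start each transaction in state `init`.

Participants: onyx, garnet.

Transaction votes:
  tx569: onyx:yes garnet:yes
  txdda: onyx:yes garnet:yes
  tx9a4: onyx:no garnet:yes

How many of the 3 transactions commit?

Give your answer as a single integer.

tx569: all yes -> commit (commits=1)
txdda: all yes -> commit (commits=2)
tx9a4: no from onyx -> abort (commits=2)

Answer: 2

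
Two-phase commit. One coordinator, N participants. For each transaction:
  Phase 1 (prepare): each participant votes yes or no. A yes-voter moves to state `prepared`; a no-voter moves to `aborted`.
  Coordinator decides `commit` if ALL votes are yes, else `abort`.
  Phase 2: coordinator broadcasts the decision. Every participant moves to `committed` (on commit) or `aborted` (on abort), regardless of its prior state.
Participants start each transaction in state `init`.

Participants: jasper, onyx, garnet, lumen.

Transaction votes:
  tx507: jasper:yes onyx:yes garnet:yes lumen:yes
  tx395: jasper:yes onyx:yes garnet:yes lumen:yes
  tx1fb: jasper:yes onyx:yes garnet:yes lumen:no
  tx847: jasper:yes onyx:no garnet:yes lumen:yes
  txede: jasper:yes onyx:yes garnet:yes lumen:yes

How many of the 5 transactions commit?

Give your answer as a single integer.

Answer: 3

Derivation:
tx507: all yes -> commit (commits=1)
tx395: all yes -> commit (commits=2)
tx1fb: no from lumen -> abort (commits=2)
tx847: no from onyx -> abort (commits=2)
txede: all yes -> commit (commits=3)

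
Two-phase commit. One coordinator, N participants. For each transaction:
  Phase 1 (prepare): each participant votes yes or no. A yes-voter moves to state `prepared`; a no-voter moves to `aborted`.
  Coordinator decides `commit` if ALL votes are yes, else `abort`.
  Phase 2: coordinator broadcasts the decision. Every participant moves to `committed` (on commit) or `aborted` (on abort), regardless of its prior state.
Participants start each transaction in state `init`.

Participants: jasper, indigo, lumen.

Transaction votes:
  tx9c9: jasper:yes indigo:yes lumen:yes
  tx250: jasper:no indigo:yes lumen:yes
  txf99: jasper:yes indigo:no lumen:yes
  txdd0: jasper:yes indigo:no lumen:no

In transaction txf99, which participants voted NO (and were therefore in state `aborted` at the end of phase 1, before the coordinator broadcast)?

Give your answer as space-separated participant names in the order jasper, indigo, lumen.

Answer: indigo

Derivation:
Txn txf99 phase 1: jasper yes -> prepared; indigo no -> aborted; lumen yes -> prepared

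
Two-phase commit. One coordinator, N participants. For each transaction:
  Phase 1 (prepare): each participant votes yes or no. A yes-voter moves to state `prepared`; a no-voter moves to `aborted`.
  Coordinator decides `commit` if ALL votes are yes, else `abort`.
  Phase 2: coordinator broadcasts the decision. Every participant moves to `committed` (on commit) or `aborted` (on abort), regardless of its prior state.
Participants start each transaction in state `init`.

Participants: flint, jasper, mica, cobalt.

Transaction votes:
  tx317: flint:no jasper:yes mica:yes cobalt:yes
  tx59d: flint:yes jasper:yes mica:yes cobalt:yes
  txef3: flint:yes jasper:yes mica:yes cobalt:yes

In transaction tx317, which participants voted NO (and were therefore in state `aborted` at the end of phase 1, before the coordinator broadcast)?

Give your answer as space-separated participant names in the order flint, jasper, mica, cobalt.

Txn tx317 phase 1: flint no -> aborted; jasper yes -> prepared; mica yes -> prepared; cobalt yes -> prepared

Answer: flint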